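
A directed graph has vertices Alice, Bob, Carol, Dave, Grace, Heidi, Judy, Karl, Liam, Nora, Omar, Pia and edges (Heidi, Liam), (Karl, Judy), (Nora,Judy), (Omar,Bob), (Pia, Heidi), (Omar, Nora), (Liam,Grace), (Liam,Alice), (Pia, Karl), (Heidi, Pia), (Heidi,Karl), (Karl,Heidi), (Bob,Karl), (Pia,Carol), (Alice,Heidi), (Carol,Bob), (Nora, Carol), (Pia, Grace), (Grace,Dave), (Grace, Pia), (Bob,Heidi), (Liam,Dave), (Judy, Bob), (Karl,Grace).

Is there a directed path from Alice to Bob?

Yes

Explore from Alice.
Distance 1: reach Heidi.
Distance 2: reach Karl, Liam, Pia.
Distance 3: reach Carol, Dave, Grace, Judy.
Distance 4: reach Bob.
Found Bob.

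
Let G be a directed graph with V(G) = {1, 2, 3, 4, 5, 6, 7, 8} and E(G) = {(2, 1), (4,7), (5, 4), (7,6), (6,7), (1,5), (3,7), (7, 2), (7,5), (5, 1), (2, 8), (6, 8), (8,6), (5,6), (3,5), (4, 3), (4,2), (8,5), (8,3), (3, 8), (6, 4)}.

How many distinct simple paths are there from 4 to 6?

4→2→1→5→6
4→2→8→3→5→6
4→2→8→3→7→5→6
4→2→8→3→7→6
4→2→8→5→6
4→2→8→6
4→3→5→6
4→3→7→2→1→5→6
... and 12 more.

20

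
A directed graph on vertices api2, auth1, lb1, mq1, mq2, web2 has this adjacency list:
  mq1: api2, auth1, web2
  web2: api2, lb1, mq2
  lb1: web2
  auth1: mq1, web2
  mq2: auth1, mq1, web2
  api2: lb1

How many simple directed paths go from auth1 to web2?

auth1→mq1→api2→lb1→web2
auth1→mq1→web2
auth1→web2

3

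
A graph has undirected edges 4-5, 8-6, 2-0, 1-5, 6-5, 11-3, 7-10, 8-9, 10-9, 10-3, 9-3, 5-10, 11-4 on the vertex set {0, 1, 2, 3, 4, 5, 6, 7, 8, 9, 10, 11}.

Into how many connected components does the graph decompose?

From 0: component {0, 2}.
From 1: component {1, 3, 4, 5, 6, 7, 8, 9, 10, 11}.
That's 2 components.

2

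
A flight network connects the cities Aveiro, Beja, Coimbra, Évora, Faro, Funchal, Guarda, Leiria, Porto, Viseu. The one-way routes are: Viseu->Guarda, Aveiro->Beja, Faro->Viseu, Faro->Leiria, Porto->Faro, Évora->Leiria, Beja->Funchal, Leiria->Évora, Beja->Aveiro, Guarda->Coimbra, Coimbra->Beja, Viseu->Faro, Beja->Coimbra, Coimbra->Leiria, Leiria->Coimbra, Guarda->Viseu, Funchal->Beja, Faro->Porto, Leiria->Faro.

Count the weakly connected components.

From Aveiro: component {Aveiro, Beja, Coimbra, Évora, Faro, Funchal, Guarda, Leiria, Porto, Viseu}.
That's 1 component.

1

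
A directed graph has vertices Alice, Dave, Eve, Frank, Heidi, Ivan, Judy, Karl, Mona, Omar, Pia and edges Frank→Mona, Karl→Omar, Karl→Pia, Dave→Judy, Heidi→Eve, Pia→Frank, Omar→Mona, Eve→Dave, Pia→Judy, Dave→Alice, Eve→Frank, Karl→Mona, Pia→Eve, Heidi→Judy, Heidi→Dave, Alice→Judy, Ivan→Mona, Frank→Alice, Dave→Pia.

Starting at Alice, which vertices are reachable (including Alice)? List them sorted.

Start at Alice.
Its neighbours: Judy.
Nothing further is reachable.

Alice, Judy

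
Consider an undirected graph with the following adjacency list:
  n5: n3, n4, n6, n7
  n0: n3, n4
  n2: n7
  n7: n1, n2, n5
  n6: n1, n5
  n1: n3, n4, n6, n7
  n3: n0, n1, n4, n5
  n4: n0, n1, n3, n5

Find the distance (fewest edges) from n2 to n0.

Distance 0: n2.
Distance 1: n7.
Distance 2: n1, n5.
Distance 3: n3, n4, n6.
Distance 4: n0 — contains n0.

4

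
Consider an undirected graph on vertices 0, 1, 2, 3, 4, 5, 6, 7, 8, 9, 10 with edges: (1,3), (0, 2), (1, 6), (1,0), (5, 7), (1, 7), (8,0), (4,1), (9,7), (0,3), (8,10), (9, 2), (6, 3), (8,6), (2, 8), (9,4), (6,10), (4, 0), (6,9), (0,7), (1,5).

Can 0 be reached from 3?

Yes

Explore from 3.
Distance 1: reach 0, 1, 6.
Found 0.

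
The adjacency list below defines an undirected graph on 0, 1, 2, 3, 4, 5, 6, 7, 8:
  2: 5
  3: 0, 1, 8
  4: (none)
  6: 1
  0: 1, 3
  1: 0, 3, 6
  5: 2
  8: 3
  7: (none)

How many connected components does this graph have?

From 0: component {0, 1, 3, 6, 8}.
From 2: component {2, 5}.
From 4: component {4}.
From 7: component {7}.
That's 4 components.

4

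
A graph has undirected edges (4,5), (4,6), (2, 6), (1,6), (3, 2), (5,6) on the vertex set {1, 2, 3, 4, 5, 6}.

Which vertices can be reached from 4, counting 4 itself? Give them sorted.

Start at 4.
Its neighbours: 5, 6.
Then their neighbours: 1, 2.
Then next layer: 3.
Every vertex is now reached.

1, 2, 3, 4, 5, 6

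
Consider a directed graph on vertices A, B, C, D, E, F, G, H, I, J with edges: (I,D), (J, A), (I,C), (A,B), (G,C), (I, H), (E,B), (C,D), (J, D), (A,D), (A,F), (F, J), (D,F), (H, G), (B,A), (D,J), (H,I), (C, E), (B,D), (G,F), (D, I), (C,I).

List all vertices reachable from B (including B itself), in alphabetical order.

A, B, C, D, E, F, G, H, I, J

Start at B.
Its neighbours: A, D.
Then their neighbours: F, I, J.
Then next layer: C, H.
Then next layer: E, G.
Every vertex is now reached.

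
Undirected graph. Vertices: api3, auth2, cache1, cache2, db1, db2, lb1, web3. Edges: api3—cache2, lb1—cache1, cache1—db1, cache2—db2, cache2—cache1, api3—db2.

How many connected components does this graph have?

From api3: component {api3, cache1, cache2, db1, db2, lb1}.
From auth2: component {auth2}.
From web3: component {web3}.
That's 3 components.

3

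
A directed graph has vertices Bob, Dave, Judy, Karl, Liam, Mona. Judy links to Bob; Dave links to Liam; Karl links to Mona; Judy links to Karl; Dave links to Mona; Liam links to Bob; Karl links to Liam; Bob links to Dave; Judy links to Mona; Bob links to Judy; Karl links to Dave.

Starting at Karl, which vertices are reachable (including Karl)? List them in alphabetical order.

Start at Karl.
Its neighbours: Dave, Liam, Mona.
Then their neighbours: Bob.
Then next layer: Judy.
Every vertex is now reached.

Bob, Dave, Judy, Karl, Liam, Mona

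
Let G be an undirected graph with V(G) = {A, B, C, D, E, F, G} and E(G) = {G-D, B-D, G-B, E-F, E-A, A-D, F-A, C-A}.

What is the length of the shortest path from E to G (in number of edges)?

3

Distance 0: E.
Distance 1: A, F.
Distance 2: C, D.
Distance 3: B, G — contains G.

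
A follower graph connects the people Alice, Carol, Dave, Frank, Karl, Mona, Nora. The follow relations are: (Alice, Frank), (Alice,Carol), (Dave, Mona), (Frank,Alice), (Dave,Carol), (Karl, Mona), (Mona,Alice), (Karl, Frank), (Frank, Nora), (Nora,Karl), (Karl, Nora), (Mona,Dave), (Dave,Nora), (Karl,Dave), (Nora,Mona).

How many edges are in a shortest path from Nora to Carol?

3

Distance 0: Nora.
Distance 1: Karl, Mona.
Distance 2: Alice, Dave, Frank.
Distance 3: Carol — contains Carol.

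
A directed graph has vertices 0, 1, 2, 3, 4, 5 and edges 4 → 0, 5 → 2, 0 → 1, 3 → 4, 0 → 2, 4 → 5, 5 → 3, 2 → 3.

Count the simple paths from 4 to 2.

2

4→0→2
4→5→2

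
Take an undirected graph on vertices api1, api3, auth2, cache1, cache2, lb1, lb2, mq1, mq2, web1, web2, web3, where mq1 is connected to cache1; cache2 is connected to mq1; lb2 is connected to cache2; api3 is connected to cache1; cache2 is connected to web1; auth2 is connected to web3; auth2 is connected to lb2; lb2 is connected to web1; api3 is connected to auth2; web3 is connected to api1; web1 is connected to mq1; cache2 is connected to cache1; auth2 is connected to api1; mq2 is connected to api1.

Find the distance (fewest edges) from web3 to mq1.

Distance 0: web3.
Distance 1: api1, auth2.
Distance 2: api3, lb2, mq2.
Distance 3: cache1, cache2, web1.
Distance 4: mq1 — contains mq1.

4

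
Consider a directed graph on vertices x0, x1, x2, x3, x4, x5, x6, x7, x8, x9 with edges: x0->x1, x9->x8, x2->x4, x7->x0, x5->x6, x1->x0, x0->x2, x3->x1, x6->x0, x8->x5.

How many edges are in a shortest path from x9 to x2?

5

Distance 0: x9.
Distance 1: x8.
Distance 2: x5.
Distance 3: x6.
Distance 4: x0.
Distance 5: x1, x2 — contains x2.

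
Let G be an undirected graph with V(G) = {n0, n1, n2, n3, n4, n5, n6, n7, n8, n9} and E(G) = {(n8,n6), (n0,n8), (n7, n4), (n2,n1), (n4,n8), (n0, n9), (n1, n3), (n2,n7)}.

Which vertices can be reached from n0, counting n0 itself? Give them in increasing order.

n0, n1, n2, n3, n4, n6, n7, n8, n9

Start at n0.
Its neighbours: n8, n9.
Then their neighbours: n4, n6.
Then next layer: n7.
Then next layer: n2.
Then next layer: n1.
Then next layer: n3.
Nothing further is reachable.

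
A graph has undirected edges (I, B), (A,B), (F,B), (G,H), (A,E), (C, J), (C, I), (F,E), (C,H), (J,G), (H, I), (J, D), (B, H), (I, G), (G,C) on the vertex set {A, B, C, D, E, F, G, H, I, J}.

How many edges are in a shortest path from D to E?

6

Distance 0: D.
Distance 1: J.
Distance 2: C, G.
Distance 3: H, I.
Distance 4: B.
Distance 5: A, F.
Distance 6: E — contains E.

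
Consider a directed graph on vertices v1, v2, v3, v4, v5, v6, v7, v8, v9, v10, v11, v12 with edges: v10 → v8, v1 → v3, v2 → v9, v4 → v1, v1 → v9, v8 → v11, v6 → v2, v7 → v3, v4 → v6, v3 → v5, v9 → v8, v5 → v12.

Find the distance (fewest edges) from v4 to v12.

Distance 0: v4.
Distance 1: v1, v6.
Distance 2: v2, v3, v9.
Distance 3: v5, v8.
Distance 4: v11, v12 — contains v12.

4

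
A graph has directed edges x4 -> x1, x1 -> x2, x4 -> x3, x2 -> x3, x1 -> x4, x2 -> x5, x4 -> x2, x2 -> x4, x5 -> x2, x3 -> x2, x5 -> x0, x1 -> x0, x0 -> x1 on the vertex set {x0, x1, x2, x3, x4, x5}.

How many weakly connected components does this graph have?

1

From x0: component {x0, x1, x2, x3, x4, x5}.
That's 1 component.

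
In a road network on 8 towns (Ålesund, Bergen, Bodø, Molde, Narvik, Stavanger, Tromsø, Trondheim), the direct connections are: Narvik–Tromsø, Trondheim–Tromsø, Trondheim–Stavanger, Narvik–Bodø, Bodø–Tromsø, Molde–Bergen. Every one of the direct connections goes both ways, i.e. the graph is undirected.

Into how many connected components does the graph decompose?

From Ålesund: component {Ålesund}.
From Bergen: component {Bergen, Molde}.
From Bodø: component {Bodø, Narvik, Stavanger, Tromsø, Trondheim}.
That's 3 components.

3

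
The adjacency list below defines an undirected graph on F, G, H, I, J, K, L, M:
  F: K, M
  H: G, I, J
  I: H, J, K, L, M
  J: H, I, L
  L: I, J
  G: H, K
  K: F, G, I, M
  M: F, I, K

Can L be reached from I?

Yes

Explore from I.
Distance 1: reach H, J, K, L, M.
Found L.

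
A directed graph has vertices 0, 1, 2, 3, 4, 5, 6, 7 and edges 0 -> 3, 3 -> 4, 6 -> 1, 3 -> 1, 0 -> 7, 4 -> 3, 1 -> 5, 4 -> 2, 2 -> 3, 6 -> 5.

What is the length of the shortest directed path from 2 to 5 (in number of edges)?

Distance 0: 2.
Distance 1: 3.
Distance 2: 1, 4.
Distance 3: 5 — contains 5.

3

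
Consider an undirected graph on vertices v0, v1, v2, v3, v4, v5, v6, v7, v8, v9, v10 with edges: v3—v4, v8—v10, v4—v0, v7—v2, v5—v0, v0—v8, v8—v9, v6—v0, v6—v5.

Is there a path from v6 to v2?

No

Explore from v6.
Distance 1: reach v0, v5.
Distance 2: reach v4, v8.
Distance 3: reach v3, v9, v10.
The search is exhausted without reaching v2; it lies in a different component.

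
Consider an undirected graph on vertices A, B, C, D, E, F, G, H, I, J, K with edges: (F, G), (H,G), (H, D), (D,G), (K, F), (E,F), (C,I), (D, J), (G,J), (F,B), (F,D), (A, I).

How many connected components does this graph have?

From A: component {A, C, I}.
From B: component {B, D, E, F, G, H, J, K}.
That's 2 components.

2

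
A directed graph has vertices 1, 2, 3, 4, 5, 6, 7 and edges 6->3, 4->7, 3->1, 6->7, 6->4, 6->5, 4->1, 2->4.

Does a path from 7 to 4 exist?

7 has no outgoing edges, so nothing is reachable from it.

No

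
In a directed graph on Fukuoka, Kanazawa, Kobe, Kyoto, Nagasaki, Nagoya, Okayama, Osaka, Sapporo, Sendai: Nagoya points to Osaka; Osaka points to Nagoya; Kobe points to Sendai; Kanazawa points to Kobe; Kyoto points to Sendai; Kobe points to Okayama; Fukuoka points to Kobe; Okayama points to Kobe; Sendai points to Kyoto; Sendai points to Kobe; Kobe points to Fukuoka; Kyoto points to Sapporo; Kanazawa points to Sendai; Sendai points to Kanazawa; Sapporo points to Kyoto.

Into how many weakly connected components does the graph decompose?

3

From Fukuoka: component {Fukuoka, Kanazawa, Kobe, Kyoto, Okayama, Sapporo, Sendai}.
From Nagasaki: component {Nagasaki}.
From Nagoya: component {Nagoya, Osaka}.
That's 3 components.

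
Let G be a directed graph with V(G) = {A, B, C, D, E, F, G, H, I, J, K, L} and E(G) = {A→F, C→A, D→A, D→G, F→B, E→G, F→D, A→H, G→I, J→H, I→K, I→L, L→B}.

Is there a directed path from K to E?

K has no outgoing edges, so nothing is reachable from it.

No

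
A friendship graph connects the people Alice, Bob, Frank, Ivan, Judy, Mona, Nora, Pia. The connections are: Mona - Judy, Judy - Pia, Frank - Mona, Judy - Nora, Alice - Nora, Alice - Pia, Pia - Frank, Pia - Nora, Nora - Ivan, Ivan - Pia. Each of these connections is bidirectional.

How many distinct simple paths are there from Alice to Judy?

9

Alice–Nora–Ivan–Pia–Frank–Mona–Judy
Alice–Nora–Ivan–Pia–Judy
Alice–Nora–Judy
Alice–Nora–Pia–Frank–Mona–Judy
Alice–Nora–Pia–Judy
Alice–Pia–Frank–Mona–Judy
Alice–Pia–Ivan–Nora–Judy
Alice–Pia–Judy
Alice–Pia–Nora–Judy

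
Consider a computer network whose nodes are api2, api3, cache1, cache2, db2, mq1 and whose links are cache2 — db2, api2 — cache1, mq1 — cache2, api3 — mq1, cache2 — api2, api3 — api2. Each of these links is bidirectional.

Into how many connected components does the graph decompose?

From api2: component {api2, api3, cache1, cache2, db2, mq1}.
That's 1 component.

1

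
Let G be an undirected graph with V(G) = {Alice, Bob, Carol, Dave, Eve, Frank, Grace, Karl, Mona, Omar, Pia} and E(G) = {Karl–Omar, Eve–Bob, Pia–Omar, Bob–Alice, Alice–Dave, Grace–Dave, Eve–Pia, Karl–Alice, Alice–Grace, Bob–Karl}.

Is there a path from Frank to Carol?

Frank has no edges, so nothing is reachable from it.

No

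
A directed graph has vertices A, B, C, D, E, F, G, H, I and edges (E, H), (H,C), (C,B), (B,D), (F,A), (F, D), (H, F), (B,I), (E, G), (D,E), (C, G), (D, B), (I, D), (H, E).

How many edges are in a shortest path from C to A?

Distance 0: C.
Distance 1: B, G.
Distance 2: D, I.
Distance 3: E.
Distance 4: H.
Distance 5: F.
Distance 6: A — contains A.

6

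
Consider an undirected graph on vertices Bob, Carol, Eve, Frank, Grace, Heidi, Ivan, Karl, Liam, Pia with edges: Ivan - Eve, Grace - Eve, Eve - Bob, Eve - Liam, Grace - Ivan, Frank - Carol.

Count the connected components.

From Bob: component {Bob, Eve, Grace, Ivan, Liam}.
From Carol: component {Carol, Frank}.
From Heidi: component {Heidi}.
From Karl: component {Karl}.
From Pia: component {Pia}.
That's 5 components.

5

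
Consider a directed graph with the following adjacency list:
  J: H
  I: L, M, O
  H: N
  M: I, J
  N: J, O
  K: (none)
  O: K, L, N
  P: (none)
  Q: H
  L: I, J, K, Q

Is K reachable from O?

Explore from O.
Distance 1: reach K, L, N.
Found K.

Yes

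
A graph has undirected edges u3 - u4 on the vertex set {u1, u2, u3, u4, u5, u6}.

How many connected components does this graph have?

5

From u1: component {u1}.
From u2: component {u2}.
From u3: component {u3, u4}.
From u5: component {u5}.
From u6: component {u6}.
That's 5 components.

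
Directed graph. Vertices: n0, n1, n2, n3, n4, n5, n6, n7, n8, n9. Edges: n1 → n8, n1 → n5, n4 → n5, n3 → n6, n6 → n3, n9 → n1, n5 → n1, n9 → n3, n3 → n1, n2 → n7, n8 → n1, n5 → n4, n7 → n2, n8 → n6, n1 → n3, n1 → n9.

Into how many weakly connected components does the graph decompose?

From n0: component {n0}.
From n1: component {n1, n3, n4, n5, n6, n8, n9}.
From n2: component {n2, n7}.
That's 3 components.

3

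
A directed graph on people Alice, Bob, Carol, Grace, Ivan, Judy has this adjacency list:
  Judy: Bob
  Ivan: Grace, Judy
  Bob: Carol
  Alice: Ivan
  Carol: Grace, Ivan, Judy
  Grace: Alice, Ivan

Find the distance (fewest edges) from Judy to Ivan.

3

Distance 0: Judy.
Distance 1: Bob.
Distance 2: Carol.
Distance 3: Grace, Ivan — contains Ivan.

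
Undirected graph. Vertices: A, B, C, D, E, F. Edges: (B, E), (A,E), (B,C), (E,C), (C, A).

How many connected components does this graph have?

From A: component {A, B, C, E}.
From D: component {D}.
From F: component {F}.
That's 3 components.

3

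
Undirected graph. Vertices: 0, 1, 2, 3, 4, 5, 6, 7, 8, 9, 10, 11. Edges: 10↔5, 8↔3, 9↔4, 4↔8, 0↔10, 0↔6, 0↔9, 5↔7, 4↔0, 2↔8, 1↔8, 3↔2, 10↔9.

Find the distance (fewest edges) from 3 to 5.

5

Distance 0: 3.
Distance 1: 2, 8.
Distance 2: 1, 4.
Distance 3: 0, 9.
Distance 4: 6, 10.
Distance 5: 5 — contains 5.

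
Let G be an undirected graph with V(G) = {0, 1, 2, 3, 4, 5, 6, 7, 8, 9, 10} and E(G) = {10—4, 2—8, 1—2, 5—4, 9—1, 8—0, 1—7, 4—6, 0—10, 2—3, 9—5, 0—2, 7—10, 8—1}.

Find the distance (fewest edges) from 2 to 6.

Distance 0: 2.
Distance 1: 0, 1, 3, 8.
Distance 2: 7, 9, 10.
Distance 3: 4, 5.
Distance 4: 6 — contains 6.

4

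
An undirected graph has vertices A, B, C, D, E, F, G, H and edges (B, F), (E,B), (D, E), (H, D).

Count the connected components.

4

From A: component {A}.
From B: component {B, D, E, F, H}.
From C: component {C}.
From G: component {G}.
That's 4 components.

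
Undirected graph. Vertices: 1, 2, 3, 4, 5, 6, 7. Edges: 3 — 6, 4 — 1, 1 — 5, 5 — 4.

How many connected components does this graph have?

4

From 1: component {1, 4, 5}.
From 2: component {2}.
From 3: component {3, 6}.
From 7: component {7}.
That's 4 components.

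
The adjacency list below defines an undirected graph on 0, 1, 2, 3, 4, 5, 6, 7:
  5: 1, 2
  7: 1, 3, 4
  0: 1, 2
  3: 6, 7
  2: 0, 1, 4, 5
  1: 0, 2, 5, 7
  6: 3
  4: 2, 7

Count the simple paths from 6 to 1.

6–3–7–1
6–3–7–4–2–0–1
6–3–7–4–2–1
6–3–7–4–2–5–1

4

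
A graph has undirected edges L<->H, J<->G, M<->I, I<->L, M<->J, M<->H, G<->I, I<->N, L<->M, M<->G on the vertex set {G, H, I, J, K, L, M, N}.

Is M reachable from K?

No

K has no edges, so nothing is reachable from it.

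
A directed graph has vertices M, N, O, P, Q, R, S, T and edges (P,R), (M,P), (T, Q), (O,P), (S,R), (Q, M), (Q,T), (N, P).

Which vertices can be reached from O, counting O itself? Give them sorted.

O, P, R

Start at O.
Its neighbours: P.
Then their neighbours: R.
Nothing further is reachable.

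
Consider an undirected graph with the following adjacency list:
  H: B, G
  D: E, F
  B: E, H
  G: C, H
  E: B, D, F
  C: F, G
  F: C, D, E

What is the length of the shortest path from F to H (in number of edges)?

Distance 0: F.
Distance 1: C, D, E.
Distance 2: B, G.
Distance 3: H — contains H.

3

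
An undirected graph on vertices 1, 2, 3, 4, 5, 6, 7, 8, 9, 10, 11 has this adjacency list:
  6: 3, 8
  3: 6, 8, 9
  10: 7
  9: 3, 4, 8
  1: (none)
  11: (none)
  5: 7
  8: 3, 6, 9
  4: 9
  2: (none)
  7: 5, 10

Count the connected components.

5

From 1: component {1}.
From 2: component {2}.
From 3: component {3, 4, 6, 8, 9}.
From 5: component {5, 7, 10}.
From 11: component {11}.
That's 5 components.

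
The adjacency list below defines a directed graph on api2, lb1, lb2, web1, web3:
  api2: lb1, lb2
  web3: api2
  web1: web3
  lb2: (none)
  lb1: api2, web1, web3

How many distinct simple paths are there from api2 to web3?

api2→lb1→web1→web3
api2→lb1→web3

2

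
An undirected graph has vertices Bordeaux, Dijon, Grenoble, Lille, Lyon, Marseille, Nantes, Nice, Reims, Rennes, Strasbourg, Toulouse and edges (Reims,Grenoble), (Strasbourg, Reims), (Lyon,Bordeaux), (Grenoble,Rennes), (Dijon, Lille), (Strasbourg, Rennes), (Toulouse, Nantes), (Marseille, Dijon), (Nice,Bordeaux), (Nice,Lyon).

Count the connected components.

From Bordeaux: component {Bordeaux, Lyon, Nice}.
From Dijon: component {Dijon, Lille, Marseille}.
From Grenoble: component {Grenoble, Reims, Rennes, Strasbourg}.
From Nantes: component {Nantes, Toulouse}.
That's 4 components.

4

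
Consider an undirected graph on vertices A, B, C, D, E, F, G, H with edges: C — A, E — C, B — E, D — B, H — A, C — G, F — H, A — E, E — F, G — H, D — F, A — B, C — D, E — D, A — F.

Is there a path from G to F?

Yes

Explore from G.
Distance 1: reach C, H.
Distance 2: reach A, D, E, F.
Found F.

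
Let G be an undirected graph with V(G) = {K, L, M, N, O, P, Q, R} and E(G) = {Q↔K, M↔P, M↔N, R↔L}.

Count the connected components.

From K: component {K, Q}.
From L: component {L, R}.
From M: component {M, N, P}.
From O: component {O}.
That's 4 components.

4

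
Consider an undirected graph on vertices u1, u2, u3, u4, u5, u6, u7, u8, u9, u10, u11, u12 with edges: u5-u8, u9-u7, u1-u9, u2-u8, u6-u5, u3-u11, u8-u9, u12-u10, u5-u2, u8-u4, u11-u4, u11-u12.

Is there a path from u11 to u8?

Explore from u11.
Distance 1: reach u3, u4, u12.
Distance 2: reach u8, u10.
Found u8.

Yes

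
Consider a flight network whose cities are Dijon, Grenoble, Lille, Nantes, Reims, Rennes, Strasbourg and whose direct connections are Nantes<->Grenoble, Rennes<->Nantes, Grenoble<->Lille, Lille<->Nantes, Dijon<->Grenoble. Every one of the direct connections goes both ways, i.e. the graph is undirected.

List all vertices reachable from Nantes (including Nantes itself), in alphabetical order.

Dijon, Grenoble, Lille, Nantes, Rennes

Start at Nantes.
Its neighbours: Grenoble, Lille, Rennes.
Then their neighbours: Dijon.
Nothing further is reachable.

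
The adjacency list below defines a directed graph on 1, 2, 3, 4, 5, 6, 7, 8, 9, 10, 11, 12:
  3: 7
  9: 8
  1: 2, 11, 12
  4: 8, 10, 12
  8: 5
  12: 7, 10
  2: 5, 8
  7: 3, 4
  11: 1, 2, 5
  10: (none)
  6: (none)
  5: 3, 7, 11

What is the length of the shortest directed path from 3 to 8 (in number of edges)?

3

Distance 0: 3.
Distance 1: 7.
Distance 2: 4.
Distance 3: 8, 10, 12 — contains 8.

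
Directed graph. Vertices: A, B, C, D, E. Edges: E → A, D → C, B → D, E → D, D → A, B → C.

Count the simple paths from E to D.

E→D

1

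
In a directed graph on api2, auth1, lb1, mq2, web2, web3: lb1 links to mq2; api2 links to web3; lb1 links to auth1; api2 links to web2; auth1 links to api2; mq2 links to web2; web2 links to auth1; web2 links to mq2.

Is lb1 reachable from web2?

Explore from web2.
Distance 1: reach auth1, mq2.
Distance 2: reach api2.
Distance 3: reach web3.
The search from web2 is exhausted; no directed path reaches lb1.

No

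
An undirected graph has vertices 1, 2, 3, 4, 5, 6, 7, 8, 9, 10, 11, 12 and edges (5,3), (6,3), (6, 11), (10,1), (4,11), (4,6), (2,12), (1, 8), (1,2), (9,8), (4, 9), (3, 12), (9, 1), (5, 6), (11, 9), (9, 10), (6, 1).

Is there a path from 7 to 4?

7 has no edges, so nothing is reachable from it.

No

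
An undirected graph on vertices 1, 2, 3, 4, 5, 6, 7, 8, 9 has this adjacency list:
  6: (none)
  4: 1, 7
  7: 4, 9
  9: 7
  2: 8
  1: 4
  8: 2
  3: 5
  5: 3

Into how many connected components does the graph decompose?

From 1: component {1, 4, 7, 9}.
From 2: component {2, 8}.
From 3: component {3, 5}.
From 6: component {6}.
That's 4 components.

4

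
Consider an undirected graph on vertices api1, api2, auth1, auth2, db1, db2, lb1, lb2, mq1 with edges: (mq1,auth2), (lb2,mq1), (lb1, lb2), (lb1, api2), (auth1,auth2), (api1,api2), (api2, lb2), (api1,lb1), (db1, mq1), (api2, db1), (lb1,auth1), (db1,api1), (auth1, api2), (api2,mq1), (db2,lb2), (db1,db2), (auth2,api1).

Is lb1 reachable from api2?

Explore from api2.
Distance 1: reach api1, auth1, db1, lb1, lb2, mq1.
Found lb1.

Yes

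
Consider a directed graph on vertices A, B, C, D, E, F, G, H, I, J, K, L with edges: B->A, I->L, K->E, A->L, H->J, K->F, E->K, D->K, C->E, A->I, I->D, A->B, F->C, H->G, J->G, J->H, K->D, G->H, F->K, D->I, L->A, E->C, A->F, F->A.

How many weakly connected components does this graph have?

2

From A: component {A, B, C, D, E, F, I, K, L}.
From G: component {G, H, J}.
That's 2 components.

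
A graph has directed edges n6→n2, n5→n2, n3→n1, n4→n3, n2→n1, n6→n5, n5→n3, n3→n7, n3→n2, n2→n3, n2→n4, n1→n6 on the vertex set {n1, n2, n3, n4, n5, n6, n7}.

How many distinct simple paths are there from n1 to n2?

3

n1→n6→n2
n1→n6→n5→n2
n1→n6→n5→n3→n2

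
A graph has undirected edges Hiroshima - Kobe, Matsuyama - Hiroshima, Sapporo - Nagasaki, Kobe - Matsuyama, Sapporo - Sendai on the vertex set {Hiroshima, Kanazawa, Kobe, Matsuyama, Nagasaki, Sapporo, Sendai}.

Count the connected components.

3

From Hiroshima: component {Hiroshima, Kobe, Matsuyama}.
From Kanazawa: component {Kanazawa}.
From Nagasaki: component {Nagasaki, Sapporo, Sendai}.
That's 3 components.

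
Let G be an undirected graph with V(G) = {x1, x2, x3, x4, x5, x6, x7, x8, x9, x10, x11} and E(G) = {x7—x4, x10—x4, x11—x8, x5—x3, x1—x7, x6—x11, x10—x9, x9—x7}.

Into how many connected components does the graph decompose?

4

From x1: component {x1, x4, x7, x9, x10}.
From x2: component {x2}.
From x3: component {x3, x5}.
From x6: component {x6, x8, x11}.
That's 4 components.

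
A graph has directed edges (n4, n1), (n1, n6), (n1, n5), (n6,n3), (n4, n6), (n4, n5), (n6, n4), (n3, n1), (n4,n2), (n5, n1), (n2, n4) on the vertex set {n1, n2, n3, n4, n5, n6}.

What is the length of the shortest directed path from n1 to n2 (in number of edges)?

Distance 0: n1.
Distance 1: n5, n6.
Distance 2: n3, n4.
Distance 3: n2 — contains n2.

3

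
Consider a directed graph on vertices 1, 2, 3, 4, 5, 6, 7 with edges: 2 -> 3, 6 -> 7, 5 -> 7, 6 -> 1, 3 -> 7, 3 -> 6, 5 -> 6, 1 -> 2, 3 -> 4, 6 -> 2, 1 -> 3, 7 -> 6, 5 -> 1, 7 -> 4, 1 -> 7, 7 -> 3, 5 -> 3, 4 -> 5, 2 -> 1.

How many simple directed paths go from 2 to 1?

2→1
2→3→4→5→1
2→3→4→5→6→1
2→3→4→5→7→6→1
2→3→6→1
2→3→6→7→4→5→1
2→3→7→4→5→1
2→3→7→4→5→6→1
2→3→7→6→1

9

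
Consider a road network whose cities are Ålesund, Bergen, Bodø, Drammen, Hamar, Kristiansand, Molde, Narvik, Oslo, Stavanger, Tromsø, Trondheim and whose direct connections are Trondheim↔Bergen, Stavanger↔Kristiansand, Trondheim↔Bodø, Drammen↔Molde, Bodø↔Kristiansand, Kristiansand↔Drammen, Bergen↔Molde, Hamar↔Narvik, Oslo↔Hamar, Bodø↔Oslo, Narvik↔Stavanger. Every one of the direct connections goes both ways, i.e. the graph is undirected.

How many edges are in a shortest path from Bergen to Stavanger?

4

Distance 0: Bergen.
Distance 1: Molde, Trondheim.
Distance 2: Bodø, Drammen.
Distance 3: Kristiansand, Oslo.
Distance 4: Hamar, Stavanger — contains Stavanger.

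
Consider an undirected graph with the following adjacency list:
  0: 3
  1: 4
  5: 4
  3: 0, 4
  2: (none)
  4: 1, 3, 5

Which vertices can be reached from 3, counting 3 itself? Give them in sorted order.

0, 1, 3, 4, 5

Start at 3.
Its neighbours: 0, 4.
Then their neighbours: 1, 5.
Nothing further is reachable.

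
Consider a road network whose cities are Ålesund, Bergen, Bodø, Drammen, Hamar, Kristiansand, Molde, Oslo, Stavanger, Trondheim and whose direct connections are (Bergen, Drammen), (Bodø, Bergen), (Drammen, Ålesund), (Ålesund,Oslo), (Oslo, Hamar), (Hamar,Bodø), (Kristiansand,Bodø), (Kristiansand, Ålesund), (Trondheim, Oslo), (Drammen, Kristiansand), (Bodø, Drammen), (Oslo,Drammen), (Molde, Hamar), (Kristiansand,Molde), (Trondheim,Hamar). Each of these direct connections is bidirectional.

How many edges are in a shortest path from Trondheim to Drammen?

Distance 0: Trondheim.
Distance 1: Hamar, Oslo.
Distance 2: Ålesund, Bodø, Drammen, Molde — contains Drammen.

2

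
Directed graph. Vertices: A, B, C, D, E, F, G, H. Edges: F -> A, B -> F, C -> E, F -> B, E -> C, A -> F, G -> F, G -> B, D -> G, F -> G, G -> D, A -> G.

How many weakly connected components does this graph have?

From A: component {A, B, D, F, G}.
From C: component {C, E}.
From H: component {H}.
That's 3 components.

3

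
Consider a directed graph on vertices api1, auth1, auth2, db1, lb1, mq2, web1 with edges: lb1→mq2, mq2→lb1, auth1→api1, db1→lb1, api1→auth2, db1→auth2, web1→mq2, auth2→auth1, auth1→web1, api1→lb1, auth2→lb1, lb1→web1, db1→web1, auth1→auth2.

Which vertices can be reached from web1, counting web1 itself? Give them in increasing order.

Start at web1.
Its neighbours: mq2.
Then their neighbours: lb1.
Nothing further is reachable.

lb1, mq2, web1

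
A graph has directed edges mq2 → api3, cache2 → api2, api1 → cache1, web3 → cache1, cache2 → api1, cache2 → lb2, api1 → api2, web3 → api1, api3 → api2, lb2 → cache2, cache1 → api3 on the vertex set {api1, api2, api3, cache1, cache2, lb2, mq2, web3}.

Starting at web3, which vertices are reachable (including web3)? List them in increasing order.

Start at web3.
Its neighbours: api1, cache1.
Then their neighbours: api2, api3.
Nothing further is reachable.

api1, api2, api3, cache1, web3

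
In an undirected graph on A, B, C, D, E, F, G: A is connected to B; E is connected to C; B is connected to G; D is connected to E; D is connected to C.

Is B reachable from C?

No

Explore from C.
Distance 1: reach D, E.
The search is exhausted without reaching B; it lies in a different component.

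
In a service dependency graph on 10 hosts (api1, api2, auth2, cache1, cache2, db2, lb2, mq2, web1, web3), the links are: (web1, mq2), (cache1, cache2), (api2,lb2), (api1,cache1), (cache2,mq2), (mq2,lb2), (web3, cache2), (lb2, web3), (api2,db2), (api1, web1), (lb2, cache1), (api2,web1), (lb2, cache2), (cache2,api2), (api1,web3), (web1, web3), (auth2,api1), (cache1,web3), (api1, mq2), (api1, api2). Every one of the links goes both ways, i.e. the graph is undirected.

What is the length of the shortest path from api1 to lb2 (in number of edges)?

2

Distance 0: api1.
Distance 1: api2, auth2, cache1, mq2, web1, web3.
Distance 2: cache2, db2, lb2 — contains lb2.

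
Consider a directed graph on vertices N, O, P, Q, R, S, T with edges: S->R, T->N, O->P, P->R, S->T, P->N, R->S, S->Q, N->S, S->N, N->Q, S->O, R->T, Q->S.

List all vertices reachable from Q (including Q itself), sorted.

N, O, P, Q, R, S, T

Start at Q.
Its neighbours: S.
Then their neighbours: N, O, R, T.
Then next layer: P.
Every vertex is now reached.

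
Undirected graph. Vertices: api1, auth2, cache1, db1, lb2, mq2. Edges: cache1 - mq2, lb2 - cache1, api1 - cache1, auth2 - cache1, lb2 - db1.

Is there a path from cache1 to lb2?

Explore from cache1.
Distance 1: reach api1, auth2, lb2, mq2.
Found lb2.

Yes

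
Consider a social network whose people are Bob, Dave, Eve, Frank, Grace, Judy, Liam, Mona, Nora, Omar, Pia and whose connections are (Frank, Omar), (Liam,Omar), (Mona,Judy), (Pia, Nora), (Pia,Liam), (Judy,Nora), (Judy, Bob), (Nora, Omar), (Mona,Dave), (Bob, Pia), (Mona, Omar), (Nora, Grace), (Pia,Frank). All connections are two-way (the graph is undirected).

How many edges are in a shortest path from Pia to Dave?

Distance 0: Pia.
Distance 1: Bob, Frank, Liam, Nora.
Distance 2: Grace, Judy, Omar.
Distance 3: Mona.
Distance 4: Dave — contains Dave.

4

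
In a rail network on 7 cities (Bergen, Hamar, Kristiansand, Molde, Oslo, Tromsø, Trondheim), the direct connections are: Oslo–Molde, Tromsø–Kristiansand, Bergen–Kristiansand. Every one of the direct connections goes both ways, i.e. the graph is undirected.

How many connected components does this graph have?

From Bergen: component {Bergen, Kristiansand, Tromsø}.
From Hamar: component {Hamar}.
From Molde: component {Molde, Oslo}.
From Trondheim: component {Trondheim}.
That's 4 components.

4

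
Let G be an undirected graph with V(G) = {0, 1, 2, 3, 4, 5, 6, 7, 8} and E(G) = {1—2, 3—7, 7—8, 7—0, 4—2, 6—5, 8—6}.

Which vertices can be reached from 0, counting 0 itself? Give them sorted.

0, 3, 5, 6, 7, 8

Start at 0.
Its neighbours: 7.
Then their neighbours: 3, 8.
Then next layer: 6.
Then next layer: 5.
Nothing further is reachable.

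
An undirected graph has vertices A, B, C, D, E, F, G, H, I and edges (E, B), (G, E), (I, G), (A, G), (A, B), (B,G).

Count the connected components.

From A: component {A, B, E, G, I}.
From C: component {C}.
From D: component {D}.
From F: component {F}.
From H: component {H}.
That's 5 components.

5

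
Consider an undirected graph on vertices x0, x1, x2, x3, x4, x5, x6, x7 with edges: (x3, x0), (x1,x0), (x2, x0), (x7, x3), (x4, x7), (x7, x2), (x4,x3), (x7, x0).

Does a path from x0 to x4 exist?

Explore from x0.
Distance 1: reach x1, x2, x3, x7.
Distance 2: reach x4.
Found x4.

Yes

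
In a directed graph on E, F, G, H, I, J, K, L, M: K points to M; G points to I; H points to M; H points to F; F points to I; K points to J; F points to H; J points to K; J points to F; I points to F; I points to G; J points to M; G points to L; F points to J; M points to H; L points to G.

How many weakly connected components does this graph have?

2

From E: component {E}.
From F: component {F, G, H, I, J, K, L, M}.
That's 2 components.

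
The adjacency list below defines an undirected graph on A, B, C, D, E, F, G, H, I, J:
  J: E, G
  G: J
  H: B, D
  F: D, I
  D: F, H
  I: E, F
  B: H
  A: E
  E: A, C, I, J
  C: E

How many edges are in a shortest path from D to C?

4

Distance 0: D.
Distance 1: F, H.
Distance 2: B, I.
Distance 3: E.
Distance 4: A, C, J — contains C.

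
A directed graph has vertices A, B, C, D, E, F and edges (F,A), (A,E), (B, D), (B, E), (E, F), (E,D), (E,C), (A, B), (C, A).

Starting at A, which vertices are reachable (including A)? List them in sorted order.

Start at A.
Its neighbours: B, E.
Then their neighbours: C, D, F.
Every vertex is now reached.

A, B, C, D, E, F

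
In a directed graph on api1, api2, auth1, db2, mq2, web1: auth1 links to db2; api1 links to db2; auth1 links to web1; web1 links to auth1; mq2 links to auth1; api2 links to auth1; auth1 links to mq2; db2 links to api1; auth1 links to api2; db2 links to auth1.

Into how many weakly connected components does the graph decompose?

1

From api1: component {api1, api2, auth1, db2, mq2, web1}.
That's 1 component.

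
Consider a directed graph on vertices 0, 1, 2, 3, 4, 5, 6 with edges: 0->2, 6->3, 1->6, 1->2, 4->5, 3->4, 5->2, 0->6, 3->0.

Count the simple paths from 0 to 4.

0→6→3→4

1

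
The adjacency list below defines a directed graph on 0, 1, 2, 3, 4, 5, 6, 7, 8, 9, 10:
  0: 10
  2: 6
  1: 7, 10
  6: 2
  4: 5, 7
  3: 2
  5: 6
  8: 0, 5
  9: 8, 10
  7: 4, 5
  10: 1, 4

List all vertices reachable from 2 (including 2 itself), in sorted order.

2, 6

Start at 2.
Its neighbours: 6.
Nothing further is reachable.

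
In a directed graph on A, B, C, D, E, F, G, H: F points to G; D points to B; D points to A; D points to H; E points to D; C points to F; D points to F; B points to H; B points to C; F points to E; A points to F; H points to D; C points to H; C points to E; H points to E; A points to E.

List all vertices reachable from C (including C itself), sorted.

A, B, C, D, E, F, G, H

Start at C.
Its neighbours: E, F, H.
Then their neighbours: D, G.
Then next layer: A, B.
Every vertex is now reached.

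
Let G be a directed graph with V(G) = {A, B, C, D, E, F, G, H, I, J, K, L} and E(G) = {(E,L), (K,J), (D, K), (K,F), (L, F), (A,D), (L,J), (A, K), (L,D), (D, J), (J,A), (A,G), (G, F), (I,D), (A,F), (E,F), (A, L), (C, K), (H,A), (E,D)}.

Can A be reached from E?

Explore from E.
Distance 1: reach D, F, L.
Distance 2: reach J, K.
Distance 3: reach A.
Found A.

Yes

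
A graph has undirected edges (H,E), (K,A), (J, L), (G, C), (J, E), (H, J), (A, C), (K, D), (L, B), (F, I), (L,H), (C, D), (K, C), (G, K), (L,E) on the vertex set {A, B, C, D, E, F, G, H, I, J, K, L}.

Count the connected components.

3

From A: component {A, C, D, G, K}.
From B: component {B, E, H, J, L}.
From F: component {F, I}.
That's 3 components.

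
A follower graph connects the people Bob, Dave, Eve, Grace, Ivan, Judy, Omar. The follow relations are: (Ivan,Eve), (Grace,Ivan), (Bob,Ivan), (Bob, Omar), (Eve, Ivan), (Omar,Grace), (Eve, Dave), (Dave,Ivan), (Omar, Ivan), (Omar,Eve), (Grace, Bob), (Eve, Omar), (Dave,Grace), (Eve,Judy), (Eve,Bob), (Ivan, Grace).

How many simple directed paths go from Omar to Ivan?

8

Omar→Eve→Bob→Ivan
Omar→Eve→Dave→Grace→Bob→Ivan
Omar→Eve→Dave→Grace→Ivan
Omar→Eve→Dave→Ivan
Omar→Eve→Ivan
Omar→Grace→Bob→Ivan
Omar→Grace→Ivan
Omar→Ivan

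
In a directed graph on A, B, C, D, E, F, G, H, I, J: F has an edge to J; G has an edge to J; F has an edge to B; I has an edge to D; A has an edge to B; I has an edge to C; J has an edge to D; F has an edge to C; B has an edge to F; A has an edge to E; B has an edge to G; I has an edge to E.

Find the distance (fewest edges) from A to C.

3

Distance 0: A.
Distance 1: B, E.
Distance 2: F, G.
Distance 3: C, J — contains C.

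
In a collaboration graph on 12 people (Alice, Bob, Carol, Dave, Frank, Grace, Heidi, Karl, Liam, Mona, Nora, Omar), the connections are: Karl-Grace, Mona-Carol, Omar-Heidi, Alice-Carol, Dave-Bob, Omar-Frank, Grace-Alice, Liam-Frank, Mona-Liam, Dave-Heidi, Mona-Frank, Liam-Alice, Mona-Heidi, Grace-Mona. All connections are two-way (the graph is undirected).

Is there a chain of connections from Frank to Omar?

Yes

Explore from Frank.
Distance 1: reach Liam, Mona, Omar.
Found Omar.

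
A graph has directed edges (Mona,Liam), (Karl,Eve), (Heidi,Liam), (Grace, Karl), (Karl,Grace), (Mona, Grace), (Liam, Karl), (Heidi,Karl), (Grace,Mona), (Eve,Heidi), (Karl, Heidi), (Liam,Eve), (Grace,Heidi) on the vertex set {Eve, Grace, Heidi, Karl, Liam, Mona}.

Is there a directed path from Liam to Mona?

Yes

Explore from Liam.
Distance 1: reach Eve, Karl.
Distance 2: reach Grace, Heidi.
Distance 3: reach Mona.
Found Mona.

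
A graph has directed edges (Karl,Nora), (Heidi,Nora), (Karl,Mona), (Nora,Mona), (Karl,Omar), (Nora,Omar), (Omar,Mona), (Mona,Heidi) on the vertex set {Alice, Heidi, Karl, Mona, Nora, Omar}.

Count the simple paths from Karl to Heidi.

Karl→Mona→Heidi
Karl→Nora→Mona→Heidi
Karl→Nora→Omar→Mona→Heidi
Karl→Omar→Mona→Heidi

4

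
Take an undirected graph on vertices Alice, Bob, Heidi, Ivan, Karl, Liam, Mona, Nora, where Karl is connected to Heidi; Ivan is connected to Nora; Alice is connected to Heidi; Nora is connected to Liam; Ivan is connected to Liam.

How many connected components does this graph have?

4

From Alice: component {Alice, Heidi, Karl}.
From Bob: component {Bob}.
From Ivan: component {Ivan, Liam, Nora}.
From Mona: component {Mona}.
That's 4 components.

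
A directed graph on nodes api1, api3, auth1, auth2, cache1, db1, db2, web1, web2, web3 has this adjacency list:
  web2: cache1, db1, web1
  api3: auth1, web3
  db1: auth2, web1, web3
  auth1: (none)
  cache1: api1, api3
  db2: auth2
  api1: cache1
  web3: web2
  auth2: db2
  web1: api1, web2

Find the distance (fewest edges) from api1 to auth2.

Distance 0: api1.
Distance 1: cache1.
Distance 2: api3.
Distance 3: auth1, web3.
Distance 4: web2.
Distance 5: db1, web1.
Distance 6: auth2 — contains auth2.

6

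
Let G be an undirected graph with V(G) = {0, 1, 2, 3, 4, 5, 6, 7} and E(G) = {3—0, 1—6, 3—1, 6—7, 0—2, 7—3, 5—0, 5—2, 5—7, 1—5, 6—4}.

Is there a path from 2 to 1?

Explore from 2.
Distance 1: reach 0, 5.
Distance 2: reach 1, 3, 7.
Found 1.

Yes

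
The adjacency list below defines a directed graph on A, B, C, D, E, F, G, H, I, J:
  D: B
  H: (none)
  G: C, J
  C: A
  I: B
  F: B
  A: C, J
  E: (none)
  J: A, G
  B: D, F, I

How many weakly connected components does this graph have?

4

From A: component {A, C, G, J}.
From B: component {B, D, F, I}.
From E: component {E}.
From H: component {H}.
That's 4 components.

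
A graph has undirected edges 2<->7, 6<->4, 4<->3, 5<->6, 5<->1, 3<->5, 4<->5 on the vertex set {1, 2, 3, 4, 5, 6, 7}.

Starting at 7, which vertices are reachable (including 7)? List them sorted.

Start at 7.
Its neighbours: 2.
Nothing further is reachable.

2, 7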